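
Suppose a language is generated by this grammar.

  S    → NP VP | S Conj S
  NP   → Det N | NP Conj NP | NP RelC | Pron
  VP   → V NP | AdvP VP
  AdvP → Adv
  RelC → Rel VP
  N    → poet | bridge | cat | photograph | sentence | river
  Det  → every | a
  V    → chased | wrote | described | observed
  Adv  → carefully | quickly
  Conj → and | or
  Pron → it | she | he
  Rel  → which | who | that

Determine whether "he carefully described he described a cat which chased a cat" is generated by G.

Ungrammatical

For S → NP VP, the only prefix that parses as NP is 'he', but the remainder 'carefully described he described a cat which chased a cat' is not a VP under these rules. The alternative S rule S → S Conj S likewise has no satisfying split.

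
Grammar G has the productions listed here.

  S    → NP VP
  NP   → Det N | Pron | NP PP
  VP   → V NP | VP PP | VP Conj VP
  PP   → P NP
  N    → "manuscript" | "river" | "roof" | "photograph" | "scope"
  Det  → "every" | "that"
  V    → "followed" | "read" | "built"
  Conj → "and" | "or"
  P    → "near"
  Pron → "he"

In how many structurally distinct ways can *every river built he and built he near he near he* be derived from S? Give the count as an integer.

9

Two of the 9 distinct bracketings:
[S [NP [Det every] [N river]] [VP [VP [VP [V built] [NP [Pron he]]] [Conj and] [VP [V built] [NP [Pron he]]]] [PP [P near] [NP [NP [Pron he]] [PP [P near] [NP [Pron he]]]]]]]
[S [NP [Det every] [N river]] [VP [VP [VP [VP [V built] [NP [Pron he]]] [Conj and] [VP [V built] [NP [Pron he]]]] [PP [P near] [NP [Pron he]]]] [PP [P near] [NP [Pron he]]]]]
The difference turns on whether NP → NP PP is used at the relevant span, versus an alternative expansion of NP.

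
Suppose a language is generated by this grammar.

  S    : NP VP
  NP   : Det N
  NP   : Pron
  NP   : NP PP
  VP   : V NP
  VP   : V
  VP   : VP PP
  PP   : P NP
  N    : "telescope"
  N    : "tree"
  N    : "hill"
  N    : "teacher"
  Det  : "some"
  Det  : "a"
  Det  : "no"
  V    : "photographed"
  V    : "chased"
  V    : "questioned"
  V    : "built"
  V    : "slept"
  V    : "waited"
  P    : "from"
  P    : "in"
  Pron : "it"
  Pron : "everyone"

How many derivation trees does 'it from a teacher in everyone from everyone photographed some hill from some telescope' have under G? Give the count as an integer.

Two of the 10 distinct bracketings:
[S [NP [NP [Pron it]] [PP [P from] [NP [NP [Det a] [N teacher]] [PP [P in] [NP [NP [Pron everyone]] [PP [P from] [NP [Pron everyone]]]]]]]] [VP [V photographed] [NP [NP [Det some] [N hill]] [PP [P from] [NP [Det some] [N telescope]]]]]]
[S [NP [NP [Pron it]] [PP [P from] [NP [NP [Det a] [N teacher]] [PP [P in] [NP [NP [Pron everyone]] [PP [P from] [NP [Pron everyone]]]]]]]] [VP [VP [V photographed] [NP [Det some] [N hill]]] [PP [P from] [NP [Det some] [N telescope]]]]]
The difference turns on whether VP → VP PP is used at the relevant span, versus an alternative expansion of VP.

10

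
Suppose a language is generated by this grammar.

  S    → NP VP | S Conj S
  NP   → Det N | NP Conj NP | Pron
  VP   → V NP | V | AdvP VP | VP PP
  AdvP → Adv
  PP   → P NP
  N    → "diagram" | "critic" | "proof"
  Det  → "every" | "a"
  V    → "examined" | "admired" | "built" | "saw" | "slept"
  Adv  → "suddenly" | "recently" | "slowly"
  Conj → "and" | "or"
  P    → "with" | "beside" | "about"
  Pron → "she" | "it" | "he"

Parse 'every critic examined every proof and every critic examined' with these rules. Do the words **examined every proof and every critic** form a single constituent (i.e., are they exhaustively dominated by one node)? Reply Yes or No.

[S [S [NP [Det every] [N critic]] [VP [V examined] [NP [Det every] [N proof]]]] [Conj and] [S [NP [Det every] [N critic]] [VP [V examined]]]]
The smallest constituent containing 'examined every proof and every critic' is the S spanning 'every critic examined every proof and every critic examined'; no single node in the tree dominates exactly the given words.

No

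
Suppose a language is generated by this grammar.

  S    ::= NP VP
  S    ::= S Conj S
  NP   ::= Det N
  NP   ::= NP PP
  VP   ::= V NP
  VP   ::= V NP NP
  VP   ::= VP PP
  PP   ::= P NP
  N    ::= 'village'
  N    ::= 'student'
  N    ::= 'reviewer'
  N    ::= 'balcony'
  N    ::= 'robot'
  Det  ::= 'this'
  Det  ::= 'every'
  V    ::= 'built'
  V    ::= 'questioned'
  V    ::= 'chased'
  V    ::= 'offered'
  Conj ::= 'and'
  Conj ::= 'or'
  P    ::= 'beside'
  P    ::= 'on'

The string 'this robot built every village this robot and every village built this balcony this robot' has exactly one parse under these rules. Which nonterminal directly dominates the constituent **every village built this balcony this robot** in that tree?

S

S
  S
    NP
      Det: this
      N: robot
    VP
      V: built
      NP
        Det: every
        N: village
      NP
        Det: this
        N: robot
  Conj: and
  S
    NP
      Det: every
      N: village
    VP
      V: built
      NP
        Det: this
        N: balcony
      NP
        Det: this
        N: robot
The span 'every village built this balcony this robot' is the S node built by S → NP VP.
Its mother is the S built by S → S Conj S.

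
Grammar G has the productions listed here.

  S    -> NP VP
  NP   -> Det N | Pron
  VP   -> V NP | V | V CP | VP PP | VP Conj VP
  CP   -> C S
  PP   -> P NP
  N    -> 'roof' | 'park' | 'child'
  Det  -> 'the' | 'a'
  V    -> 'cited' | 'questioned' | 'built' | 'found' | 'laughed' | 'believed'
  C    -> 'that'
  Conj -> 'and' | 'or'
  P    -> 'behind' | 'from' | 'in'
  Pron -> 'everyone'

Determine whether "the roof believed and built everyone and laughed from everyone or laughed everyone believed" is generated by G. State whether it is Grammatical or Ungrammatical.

For S → NP VP, the only prefix that parses as NP is 'the roof', but the remainder 'believed and built everyone and laughed from everyone or laughed everyone believed' is not a VP under these rules.

Ungrammatical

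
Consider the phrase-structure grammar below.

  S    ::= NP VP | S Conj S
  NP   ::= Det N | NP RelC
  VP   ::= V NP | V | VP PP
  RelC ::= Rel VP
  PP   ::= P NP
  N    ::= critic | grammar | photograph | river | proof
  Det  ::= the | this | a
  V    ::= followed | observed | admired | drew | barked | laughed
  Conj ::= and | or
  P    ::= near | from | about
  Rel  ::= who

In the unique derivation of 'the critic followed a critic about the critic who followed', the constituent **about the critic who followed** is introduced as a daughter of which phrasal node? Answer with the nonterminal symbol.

VP

S
  NP
    Det: the
    N: critic
  VP
    VP
      V: followed
      NP
        Det: a
        N: critic
    PP
      P: about
      NP
        NP
          Det: the
          N: critic
        RelC
          Rel: who
          VP
            V: followed
The span 'about the critic who followed' is the PP node built by PP → P NP.
Its mother is the VP built by VP → VP PP.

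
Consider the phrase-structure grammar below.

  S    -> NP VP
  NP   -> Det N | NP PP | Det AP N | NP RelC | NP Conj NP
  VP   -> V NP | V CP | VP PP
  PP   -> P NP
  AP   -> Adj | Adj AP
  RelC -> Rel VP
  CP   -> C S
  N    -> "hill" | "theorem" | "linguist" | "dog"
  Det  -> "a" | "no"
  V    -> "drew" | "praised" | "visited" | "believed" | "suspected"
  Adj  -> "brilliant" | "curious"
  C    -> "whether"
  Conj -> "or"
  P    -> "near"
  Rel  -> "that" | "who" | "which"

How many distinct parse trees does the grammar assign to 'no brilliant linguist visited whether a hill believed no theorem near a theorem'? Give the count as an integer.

Two of the 3 distinct bracketings:
[S [NP [Det no] [AP [Adj brilliant]] [N linguist]] [VP [V visited] [CP [C whether] [S [NP [Det a] [N hill]] [VP [V believed] [NP [NP [Det no] [N theorem]] [PP [P near] [NP [Det a] [N theorem]]]]]]]]]
[S [NP [Det no] [AP [Adj brilliant]] [N linguist]] [VP [V visited] [CP [C whether] [S [NP [Det a] [N hill]] [VP [VP [V believed] [NP [Det no] [N theorem]]] [PP [P near] [NP [Det a] [N theorem]]]]]]]]
The difference turns on whether NP → NP PP is used at the relevant span, versus an alternative expansion of NP.

3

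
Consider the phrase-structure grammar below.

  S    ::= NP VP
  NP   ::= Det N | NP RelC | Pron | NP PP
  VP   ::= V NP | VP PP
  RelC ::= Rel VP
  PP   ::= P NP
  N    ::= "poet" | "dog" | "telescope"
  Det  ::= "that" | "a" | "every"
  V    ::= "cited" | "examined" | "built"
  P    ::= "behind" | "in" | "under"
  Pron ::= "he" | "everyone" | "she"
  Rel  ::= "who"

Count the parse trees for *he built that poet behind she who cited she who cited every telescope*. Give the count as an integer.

7

Two of the 7 distinct bracketings:
[S [NP [Pron he]] [VP [V built] [NP [NP [NP [Det that] [N poet]] [PP [P behind] [NP [Pron she]]]] [RelC [Rel who] [VP [V cited] [NP [NP [Pron she]] [RelC [Rel who] [VP [V cited] [NP [Det every] [N telescope]]]]]]]]]]
[S [NP [Pron he]] [VP [V built] [NP [NP [NP [NP [Det that] [N poet]] [PP [P behind] [NP [Pron she]]]] [RelC [Rel who] [VP [V cited] [NP [Pron she]]]]] [RelC [Rel who] [VP [V cited] [NP [Det every] [N telescope]]]]]]]
The trees differ in how a recursive rule is bracketed over the same span.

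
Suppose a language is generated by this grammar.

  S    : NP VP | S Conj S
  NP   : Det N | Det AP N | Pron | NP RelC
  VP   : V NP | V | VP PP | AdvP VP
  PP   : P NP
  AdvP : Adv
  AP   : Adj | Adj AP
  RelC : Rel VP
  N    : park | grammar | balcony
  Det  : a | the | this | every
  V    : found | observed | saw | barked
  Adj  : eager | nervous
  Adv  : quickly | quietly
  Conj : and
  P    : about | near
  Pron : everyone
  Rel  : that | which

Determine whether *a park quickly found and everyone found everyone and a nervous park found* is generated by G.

[S [S [NP [Det a] [N park]] [VP [AdvP [Adv quickly]] [VP [V found]]]] [Conj and] [S [S [NP [Pron everyone]] [VP [V found] [NP [Pron everyone]]]] [Conj and] [S [NP [Det a] [AP [Adj nervous]] [N park]] [VP [V found]]]]]
The bracketing above is licensed at every node by one of the given productions, with S at the root.

Grammatical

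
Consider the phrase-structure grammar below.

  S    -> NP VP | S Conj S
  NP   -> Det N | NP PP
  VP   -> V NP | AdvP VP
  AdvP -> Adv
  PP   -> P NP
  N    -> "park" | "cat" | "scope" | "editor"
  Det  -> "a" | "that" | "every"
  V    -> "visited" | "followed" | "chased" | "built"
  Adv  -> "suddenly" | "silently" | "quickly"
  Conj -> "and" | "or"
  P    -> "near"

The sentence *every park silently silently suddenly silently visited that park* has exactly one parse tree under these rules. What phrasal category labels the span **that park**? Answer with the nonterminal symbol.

NP

[S [NP [Det every] [N park]] [VP [AdvP [Adv silently]] [VP [AdvP [Adv silently]] [VP [AdvP [Adv suddenly]] [VP [AdvP [Adv silently]] [VP [V visited] [NP [Det that] [N park]]]]]]]]
The span 'that park' is the NP node built by NP → Det N.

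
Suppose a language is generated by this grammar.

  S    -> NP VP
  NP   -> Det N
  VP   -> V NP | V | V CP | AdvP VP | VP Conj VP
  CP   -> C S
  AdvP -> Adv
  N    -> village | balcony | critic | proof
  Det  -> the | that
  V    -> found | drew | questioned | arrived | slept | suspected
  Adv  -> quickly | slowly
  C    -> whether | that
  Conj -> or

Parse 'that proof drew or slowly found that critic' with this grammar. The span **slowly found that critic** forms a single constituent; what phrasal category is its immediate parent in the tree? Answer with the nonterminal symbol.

VP

[S [NP [Det that] [N proof]] [VP [VP [V drew]] [Conj or] [VP [AdvP [Adv slowly]] [VP [V found] [NP [Det that] [N critic]]]]]]
The span 'slowly found that critic' is the VP node built by VP → AdvP VP.
Its mother is the VP built by VP → VP Conj VP.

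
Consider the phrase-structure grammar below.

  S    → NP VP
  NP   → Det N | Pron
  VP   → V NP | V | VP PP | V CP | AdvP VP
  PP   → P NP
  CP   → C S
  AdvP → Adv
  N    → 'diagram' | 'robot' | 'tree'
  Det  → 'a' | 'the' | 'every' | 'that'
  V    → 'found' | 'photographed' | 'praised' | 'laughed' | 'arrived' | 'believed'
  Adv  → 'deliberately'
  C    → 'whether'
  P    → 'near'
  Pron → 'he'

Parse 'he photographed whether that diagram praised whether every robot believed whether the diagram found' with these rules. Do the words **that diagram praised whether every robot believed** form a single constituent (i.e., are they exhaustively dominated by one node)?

No

[S [NP [Pron he]] [VP [V photographed] [CP [C whether] [S [NP [Det that] [N diagram]] [VP [V praised] [CP [C whether] [S [NP [Det every] [N robot]] [VP [V believed] [CP [C whether] [S [NP [Det the] [N diagram]] [VP [V found]]]]]]]]]]]]
The smallest constituent containing 'that diagram praised whether every robot believed' is the S spanning 'that diagram praised whether every robot believed whether the diagram found'; no single node in the tree dominates exactly the given words.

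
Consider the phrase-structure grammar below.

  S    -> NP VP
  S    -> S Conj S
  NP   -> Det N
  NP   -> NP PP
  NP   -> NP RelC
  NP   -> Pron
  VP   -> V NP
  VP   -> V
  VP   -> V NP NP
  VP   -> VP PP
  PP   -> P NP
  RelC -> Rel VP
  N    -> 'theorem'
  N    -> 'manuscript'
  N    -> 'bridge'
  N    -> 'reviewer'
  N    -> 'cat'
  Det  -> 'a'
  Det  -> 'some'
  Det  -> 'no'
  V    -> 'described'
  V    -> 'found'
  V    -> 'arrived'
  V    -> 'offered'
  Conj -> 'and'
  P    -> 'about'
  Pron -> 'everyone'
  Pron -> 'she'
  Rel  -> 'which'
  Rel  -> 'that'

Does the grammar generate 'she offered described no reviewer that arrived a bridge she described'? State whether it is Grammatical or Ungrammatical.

Ungrammatical

For S → NP VP, the only prefix that parses as NP is 'she', but the remainder 'offered described no reviewer that arrived a bridge she described' is not a VP under these rules. The alternative S rule S → S Conj S likewise has no satisfying split.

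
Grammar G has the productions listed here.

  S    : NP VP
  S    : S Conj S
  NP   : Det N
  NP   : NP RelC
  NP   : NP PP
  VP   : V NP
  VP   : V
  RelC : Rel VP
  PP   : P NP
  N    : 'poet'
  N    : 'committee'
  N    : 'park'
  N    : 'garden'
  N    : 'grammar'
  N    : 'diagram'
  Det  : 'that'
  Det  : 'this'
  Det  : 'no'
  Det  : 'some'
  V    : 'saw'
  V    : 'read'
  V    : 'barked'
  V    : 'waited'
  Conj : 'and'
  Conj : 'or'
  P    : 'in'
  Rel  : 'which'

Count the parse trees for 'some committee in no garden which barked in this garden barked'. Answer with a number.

Two of the 3 distinct bracketings:
[S [NP [NP [Det some] [N committee]] [PP [P in] [NP [NP [NP [Det no] [N garden]] [RelC [Rel which] [VP [V barked]]]] [PP [P in] [NP [Det this] [N garden]]]]]] [VP [V barked]]]
[S [NP [NP [NP [NP [Det some] [N committee]] [PP [P in] [NP [Det no] [N garden]]]] [RelC [Rel which] [VP [V barked]]]] [PP [P in] [NP [Det this] [N garden]]]] [VP [V barked]]]
The trees differ in how a recursive rule is bracketed over the same span.

3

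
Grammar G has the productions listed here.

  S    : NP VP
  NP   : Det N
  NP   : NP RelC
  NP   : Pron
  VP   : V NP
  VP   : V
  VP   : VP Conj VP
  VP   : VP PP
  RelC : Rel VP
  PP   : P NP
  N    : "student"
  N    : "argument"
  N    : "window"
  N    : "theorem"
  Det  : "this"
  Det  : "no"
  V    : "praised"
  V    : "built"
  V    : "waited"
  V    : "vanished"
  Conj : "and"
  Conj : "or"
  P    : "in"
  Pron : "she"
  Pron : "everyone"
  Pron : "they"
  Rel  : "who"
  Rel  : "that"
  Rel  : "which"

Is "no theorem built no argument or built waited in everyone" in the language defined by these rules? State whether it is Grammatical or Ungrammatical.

Ungrammatical

For S → NP VP, the only prefix that parses as NP is 'no theorem', but the remainder 'built no argument or built waited in everyone' is not a VP under these rules.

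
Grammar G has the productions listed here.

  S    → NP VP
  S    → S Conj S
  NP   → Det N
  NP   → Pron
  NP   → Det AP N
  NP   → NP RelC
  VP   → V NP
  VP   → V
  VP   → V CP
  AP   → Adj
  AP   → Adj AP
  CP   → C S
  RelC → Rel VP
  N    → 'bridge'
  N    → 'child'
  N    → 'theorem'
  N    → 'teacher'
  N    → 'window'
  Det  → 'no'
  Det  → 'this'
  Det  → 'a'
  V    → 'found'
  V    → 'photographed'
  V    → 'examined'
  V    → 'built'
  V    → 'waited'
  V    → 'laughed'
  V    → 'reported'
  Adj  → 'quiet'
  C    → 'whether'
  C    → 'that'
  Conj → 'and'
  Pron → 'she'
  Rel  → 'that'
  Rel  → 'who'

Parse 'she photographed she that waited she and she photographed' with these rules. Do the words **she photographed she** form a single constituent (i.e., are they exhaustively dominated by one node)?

[S [S [NP [Pron she]] [VP [V photographed] [NP [NP [Pron she]] [RelC [Rel that] [VP [V waited] [NP [Pron she]]]]]]] [Conj and] [S [NP [Pron she]] [VP [V photographed]]]]
The smallest constituent containing 'she photographed she' is the S spanning 'she photographed she that waited she'; no single node in the tree dominates exactly the given words.

No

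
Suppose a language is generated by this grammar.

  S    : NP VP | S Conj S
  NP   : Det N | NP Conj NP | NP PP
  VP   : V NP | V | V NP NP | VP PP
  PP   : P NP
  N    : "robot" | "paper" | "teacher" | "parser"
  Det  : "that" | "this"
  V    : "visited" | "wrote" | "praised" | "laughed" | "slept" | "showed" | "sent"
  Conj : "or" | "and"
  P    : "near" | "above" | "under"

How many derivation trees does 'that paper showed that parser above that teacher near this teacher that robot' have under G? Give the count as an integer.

2

The two bracketings:
[S [NP [Det that] [N paper]] [VP [V showed] [NP [NP [Det that] [N parser]] [PP [P above] [NP [NP [Det that] [N teacher]] [PP [P near] [NP [Det this] [N teacher]]]]]] [NP [Det that] [N robot]]]]
[S [NP [Det that] [N paper]] [VP [V showed] [NP [NP [NP [Det that] [N parser]] [PP [P above] [NP [Det that] [N teacher]]]] [PP [P near] [NP [Det this] [N teacher]]]] [NP [Det that] [N robot]]]]
The trees differ in how a recursive rule is bracketed over the same span.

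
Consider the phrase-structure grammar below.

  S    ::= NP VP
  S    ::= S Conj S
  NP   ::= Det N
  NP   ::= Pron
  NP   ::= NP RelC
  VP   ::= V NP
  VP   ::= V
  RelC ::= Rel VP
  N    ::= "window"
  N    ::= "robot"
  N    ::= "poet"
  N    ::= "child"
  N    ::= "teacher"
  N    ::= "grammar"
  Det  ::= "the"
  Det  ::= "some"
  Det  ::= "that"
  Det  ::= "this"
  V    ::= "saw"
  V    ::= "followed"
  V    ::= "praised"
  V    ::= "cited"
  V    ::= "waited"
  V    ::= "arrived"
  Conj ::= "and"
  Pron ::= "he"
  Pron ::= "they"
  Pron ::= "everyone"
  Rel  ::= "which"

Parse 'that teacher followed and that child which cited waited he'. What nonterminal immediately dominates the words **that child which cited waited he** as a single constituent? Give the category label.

[S [S [NP [Det that] [N teacher]] [VP [V followed]]] [Conj and] [S [NP [NP [Det that] [N child]] [RelC [Rel which] [VP [V cited]]]] [VP [V waited] [NP [Pron he]]]]]
The span 'that child which cited waited he' is the S node built by S → NP VP.

S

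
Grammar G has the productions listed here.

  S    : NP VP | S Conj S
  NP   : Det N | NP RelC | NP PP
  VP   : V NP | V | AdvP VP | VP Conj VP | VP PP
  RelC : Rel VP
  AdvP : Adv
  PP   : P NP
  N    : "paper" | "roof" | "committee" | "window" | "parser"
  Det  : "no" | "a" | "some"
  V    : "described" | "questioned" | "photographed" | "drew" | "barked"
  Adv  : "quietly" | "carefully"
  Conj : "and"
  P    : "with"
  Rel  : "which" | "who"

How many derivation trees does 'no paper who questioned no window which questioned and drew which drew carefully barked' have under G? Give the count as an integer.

4

Two of the 4 distinct bracketings:
[S [NP [NP [Det no] [N paper]] [RelC [Rel who] [VP [V questioned] [NP [NP [NP [Det no] [N window]] [RelC [Rel which] [VP [VP [V questioned]] [Conj and] [VP [V drew]]]]] [RelC [Rel which] [VP [V drew]]]]]]] [VP [AdvP [Adv carefully]] [VP [V barked]]]]
[S [NP [NP [NP [Det no] [N paper]] [RelC [Rel who] [VP [V questioned] [NP [NP [Det no] [N window]] [RelC [Rel which] [VP [VP [V questioned]] [Conj and] [VP [V drew]]]]]]]] [RelC [Rel which] [VP [V drew]]]] [VP [AdvP [Adv carefully]] [VP [V barked]]]]
The trees differ in how a recursive rule is bracketed over the same span.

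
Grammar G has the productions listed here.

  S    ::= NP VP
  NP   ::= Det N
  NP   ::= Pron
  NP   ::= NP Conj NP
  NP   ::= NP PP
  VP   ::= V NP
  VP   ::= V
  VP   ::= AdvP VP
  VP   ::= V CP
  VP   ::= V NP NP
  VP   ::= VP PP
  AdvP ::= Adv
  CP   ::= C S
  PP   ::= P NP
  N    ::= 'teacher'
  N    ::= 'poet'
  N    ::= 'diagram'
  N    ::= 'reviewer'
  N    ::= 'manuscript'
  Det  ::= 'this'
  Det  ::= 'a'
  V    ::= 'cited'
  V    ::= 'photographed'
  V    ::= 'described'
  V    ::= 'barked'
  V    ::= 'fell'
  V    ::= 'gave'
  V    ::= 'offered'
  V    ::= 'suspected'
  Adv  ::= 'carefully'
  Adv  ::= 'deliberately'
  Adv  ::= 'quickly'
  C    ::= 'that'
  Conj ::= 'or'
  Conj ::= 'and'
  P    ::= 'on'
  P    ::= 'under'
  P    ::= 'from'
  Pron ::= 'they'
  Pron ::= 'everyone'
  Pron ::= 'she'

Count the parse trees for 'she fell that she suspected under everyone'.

2

The two bracketings:
[S [NP [Pron she]] [VP [V fell] [CP [C that] [S [NP [Pron she]] [VP [VP [V suspected]] [PP [P under] [NP [Pron everyone]]]]]]]]
[S [NP [Pron she]] [VP [VP [V fell] [CP [C that] [S [NP [Pron she]] [VP [V suspected]]]]] [PP [P under] [NP [Pron everyone]]]]]
The trees differ in how a recursive rule is bracketed over the same span.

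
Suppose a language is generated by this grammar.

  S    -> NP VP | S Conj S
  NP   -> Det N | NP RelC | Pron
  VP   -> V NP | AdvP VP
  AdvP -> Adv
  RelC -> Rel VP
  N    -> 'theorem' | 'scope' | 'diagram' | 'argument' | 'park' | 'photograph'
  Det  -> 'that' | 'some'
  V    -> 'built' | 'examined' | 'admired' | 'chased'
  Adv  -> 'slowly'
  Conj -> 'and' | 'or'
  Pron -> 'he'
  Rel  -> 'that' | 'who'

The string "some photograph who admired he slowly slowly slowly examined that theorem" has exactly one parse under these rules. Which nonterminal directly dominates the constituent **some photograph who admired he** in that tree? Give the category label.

S

S
  NP
    NP
      Det: some
      N: photograph
    RelC
      Rel: who
      VP
        V: admired
        NP
          Pron: he
  VP
    AdvP
      Adv: slowly
    VP
      AdvP
        Adv: slowly
      VP
        AdvP
          Adv: slowly
        VP
          V: examined
          NP
            Det: that
            N: theorem
The span 'some photograph who admired he' is the NP node built by NP → NP RelC.
Its mother is the S built by S → NP VP.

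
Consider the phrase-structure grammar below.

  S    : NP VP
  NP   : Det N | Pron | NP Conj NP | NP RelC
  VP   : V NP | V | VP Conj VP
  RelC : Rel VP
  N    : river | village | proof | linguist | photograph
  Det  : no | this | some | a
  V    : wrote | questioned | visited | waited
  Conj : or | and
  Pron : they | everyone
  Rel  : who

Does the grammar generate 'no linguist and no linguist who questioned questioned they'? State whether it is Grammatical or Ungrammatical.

S
  NP
    NP
      Det: no
      N: linguist
    Conj: and
    NP
      NP
        Det: no
        N: linguist
      RelC
        Rel: who
        VP
          V: questioned
  VP
    V: questioned
    NP
      Pron: they
Each bracket corresponds to one application of a listed rule, so the string is derivable from S.

Grammatical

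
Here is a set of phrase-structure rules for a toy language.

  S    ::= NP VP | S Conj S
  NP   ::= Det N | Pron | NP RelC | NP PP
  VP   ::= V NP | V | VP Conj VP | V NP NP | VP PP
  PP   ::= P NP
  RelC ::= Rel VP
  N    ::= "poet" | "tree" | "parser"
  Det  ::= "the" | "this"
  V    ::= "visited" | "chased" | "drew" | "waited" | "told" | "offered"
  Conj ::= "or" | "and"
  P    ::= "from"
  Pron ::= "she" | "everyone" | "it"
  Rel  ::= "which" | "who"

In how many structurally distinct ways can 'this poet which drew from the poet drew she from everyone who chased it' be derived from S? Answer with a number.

10

Two of the 10 distinct bracketings:
[S [NP [NP [Det this] [N poet]] [RelC [Rel which] [VP [VP [V drew]] [PP [P from] [NP [Det the] [N poet]]]]]] [VP [V drew] [NP [NP [NP [Pron she]] [PP [P from] [NP [Pron everyone]]]] [RelC [Rel who] [VP [V chased] [NP [Pron it]]]]]]]
[S [NP [NP [Det this] [N poet]] [RelC [Rel which] [VP [VP [V drew]] [PP [P from] [NP [Det the] [N poet]]]]]] [VP [V drew] [NP [NP [Pron she]] [PP [P from] [NP [NP [Pron everyone]] [RelC [Rel who] [VP [V chased] [NP [Pron it]]]]]]]]]
The trees differ in how a recursive rule is bracketed over the same span.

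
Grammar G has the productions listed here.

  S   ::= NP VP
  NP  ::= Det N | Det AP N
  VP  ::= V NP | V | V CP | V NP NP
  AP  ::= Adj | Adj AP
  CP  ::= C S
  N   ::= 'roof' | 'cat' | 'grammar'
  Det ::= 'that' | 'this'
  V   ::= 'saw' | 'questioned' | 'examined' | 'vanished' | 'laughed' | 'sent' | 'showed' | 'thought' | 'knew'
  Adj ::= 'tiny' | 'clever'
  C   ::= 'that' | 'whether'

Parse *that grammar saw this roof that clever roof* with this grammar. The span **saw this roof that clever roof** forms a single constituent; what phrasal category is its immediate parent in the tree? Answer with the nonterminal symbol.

S

S
  NP
    Det: that
    N: grammar
  VP
    V: saw
    NP
      Det: this
      N: roof
    NP
      Det: that
      AP
        Adj: clever
      N: roof
The span 'saw this roof that clever roof' is the VP node built by VP → V NP NP.
Its mother is the S built by S → NP VP.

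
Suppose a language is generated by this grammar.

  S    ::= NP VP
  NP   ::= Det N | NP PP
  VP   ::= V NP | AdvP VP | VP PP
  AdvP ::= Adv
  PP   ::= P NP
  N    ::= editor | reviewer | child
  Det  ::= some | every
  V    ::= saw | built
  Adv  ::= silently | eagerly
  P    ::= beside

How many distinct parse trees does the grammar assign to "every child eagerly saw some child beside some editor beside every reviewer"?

Two of the 9 distinct bracketings:
[S [NP [Det every] [N child]] [VP [AdvP [Adv eagerly]] [VP [V saw] [NP [NP [Det some] [N child]] [PP [P beside] [NP [NP [Det some] [N editor]] [PP [P beside] [NP [Det every] [N reviewer]]]]]]]]]
[S [NP [Det every] [N child]] [VP [AdvP [Adv eagerly]] [VP [V saw] [NP [NP [NP [Det some] [N child]] [PP [P beside] [NP [Det some] [N editor]]]] [PP [P beside] [NP [Det every] [N reviewer]]]]]]]
The trees differ in how a recursive rule is bracketed over the same span.

9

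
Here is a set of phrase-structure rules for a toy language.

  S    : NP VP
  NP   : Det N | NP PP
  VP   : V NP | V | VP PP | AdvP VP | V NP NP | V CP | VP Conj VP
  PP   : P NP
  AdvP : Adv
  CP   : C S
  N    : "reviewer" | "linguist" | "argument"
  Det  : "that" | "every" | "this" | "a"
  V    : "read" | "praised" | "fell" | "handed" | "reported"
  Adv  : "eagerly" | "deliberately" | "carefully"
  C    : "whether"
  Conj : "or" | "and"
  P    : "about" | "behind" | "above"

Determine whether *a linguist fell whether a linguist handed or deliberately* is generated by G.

For S → NP VP, the only prefix that parses as NP is 'a linguist', but the remainder 'fell whether a linguist handed or deliberately' is not a VP under these rules.

Ungrammatical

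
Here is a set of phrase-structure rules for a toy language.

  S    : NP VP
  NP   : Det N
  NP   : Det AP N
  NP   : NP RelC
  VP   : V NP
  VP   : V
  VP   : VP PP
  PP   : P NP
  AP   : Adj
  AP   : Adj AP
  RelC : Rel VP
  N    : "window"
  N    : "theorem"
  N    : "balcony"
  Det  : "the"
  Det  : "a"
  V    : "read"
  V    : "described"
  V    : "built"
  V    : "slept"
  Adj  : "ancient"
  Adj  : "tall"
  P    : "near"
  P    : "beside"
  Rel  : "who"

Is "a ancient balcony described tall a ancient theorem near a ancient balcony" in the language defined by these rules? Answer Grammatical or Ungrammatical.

Ungrammatical

A V word can never sit immediately before an Adj word in any string this grammar generates, so the substring 'described tall' rules out a derivation.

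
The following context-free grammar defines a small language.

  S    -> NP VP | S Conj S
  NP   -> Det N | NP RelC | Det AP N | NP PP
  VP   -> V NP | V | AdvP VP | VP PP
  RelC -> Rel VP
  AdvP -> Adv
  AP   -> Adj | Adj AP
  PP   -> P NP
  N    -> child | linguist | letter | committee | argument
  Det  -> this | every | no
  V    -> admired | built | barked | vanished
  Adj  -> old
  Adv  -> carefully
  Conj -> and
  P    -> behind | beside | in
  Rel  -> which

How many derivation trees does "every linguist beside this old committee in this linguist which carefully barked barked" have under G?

5

Two of the 5 distinct bracketings:
[S [NP [NP [NP [Det every] [N linguist]] [PP [P beside] [NP [NP [Det this] [AP [Adj old]] [N committee]] [PP [P in] [NP [Det this] [N linguist]]]]]] [RelC [Rel which] [VP [AdvP [Adv carefully]] [VP [V barked]]]]] [VP [V barked]]]
[S [NP [NP [NP [NP [Det every] [N linguist]] [PP [P beside] [NP [Det this] [AP [Adj old]] [N committee]]]] [PP [P in] [NP [Det this] [N linguist]]]] [RelC [Rel which] [VP [AdvP [Adv carefully]] [VP [V barked]]]]] [VP [V barked]]]
The trees differ in how a recursive rule is bracketed over the same span.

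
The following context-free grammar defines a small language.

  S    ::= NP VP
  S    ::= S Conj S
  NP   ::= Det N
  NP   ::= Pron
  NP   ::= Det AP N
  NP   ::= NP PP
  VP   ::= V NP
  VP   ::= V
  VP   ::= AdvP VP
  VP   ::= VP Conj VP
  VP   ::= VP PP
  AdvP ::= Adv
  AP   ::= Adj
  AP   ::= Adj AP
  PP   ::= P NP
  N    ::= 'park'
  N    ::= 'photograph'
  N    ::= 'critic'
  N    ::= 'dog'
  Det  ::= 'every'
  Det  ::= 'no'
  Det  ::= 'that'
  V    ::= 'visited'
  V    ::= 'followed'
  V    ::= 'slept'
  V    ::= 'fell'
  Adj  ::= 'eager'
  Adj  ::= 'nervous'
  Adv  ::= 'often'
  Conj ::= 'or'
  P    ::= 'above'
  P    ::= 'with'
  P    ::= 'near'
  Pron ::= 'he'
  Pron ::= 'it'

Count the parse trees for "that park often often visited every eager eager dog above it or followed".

Two of the 9 distinct bracketings:
[S [NP [Det that] [N park]] [VP [AdvP [Adv often]] [VP [AdvP [Adv often]] [VP [VP [V visited] [NP [NP [Det every] [AP [Adj eager] [AP [Adj eager]]] [N dog]] [PP [P above] [NP [Pron it]]]]] [Conj or] [VP [V followed]]]]]]
[S [NP [Det that] [N park]] [VP [AdvP [Adv often]] [VP [AdvP [Adv often]] [VP [VP [VP [V visited] [NP [Det every] [AP [Adj eager] [AP [Adj eager]]] [N dog]]] [PP [P above] [NP [Pron it]]]] [Conj or] [VP [V followed]]]]]]
The difference turns on whether NP → NP PP is used at the relevant span, versus an alternative expansion of NP.

9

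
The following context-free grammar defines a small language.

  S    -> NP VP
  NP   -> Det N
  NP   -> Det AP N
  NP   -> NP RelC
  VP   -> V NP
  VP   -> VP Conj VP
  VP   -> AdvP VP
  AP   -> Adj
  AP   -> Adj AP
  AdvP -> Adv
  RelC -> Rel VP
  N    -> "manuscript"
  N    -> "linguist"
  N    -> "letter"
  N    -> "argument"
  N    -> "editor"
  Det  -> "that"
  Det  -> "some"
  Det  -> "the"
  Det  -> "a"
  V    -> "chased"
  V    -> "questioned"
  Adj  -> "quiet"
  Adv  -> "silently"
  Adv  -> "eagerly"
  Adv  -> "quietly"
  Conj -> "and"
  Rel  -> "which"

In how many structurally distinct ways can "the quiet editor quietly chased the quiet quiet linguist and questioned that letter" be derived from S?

The two bracketings:
[S [NP [Det the] [AP [Adj quiet]] [N editor]] [VP [VP [AdvP [Adv quietly]] [VP [V chased] [NP [Det the] [AP [Adj quiet] [AP [Adj quiet]]] [N linguist]]]] [Conj and] [VP [V questioned] [NP [Det that] [N letter]]]]]
[S [NP [Det the] [AP [Adj quiet]] [N editor]] [VP [AdvP [Adv quietly]] [VP [VP [V chased] [NP [Det the] [AP [Adj quiet] [AP [Adj quiet]]] [N linguist]]] [Conj and] [VP [V questioned] [NP [Det that] [N letter]]]]]]
The trees differ in how a recursive rule is bracketed over the same span.

2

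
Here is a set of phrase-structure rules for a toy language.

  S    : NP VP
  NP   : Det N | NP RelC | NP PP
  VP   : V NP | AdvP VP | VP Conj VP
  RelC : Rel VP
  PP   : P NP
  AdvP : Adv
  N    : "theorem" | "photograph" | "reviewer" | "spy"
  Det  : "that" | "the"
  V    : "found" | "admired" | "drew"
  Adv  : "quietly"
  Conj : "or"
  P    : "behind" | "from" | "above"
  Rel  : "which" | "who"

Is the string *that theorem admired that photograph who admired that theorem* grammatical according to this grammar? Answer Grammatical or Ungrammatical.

Grammatical

S
  NP
    Det: that
    N: theorem
  VP
    V: admired
    NP
      NP
        Det: that
        N: photograph
      RelC
        Rel: who
        VP
          V: admired
          NP
            Det: that
            N: theorem
Each bracket corresponds to one application of a listed rule, so the string is derivable from S.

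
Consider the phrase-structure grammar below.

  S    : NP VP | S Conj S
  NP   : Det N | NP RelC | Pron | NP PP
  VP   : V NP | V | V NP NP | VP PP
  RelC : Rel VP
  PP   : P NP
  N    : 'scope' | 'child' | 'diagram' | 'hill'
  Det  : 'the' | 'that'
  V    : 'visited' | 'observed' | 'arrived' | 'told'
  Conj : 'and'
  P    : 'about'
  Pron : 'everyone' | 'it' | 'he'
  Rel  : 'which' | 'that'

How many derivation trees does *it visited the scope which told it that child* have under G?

The two bracketings:
[S [NP [Pron it]] [VP [V visited] [NP [NP [Det the] [N scope]] [RelC [Rel which] [VP [V told] [NP [Pron it]] [NP [Det that] [N child]]]]]]]
[S [NP [Pron it]] [VP [V visited] [NP [NP [Det the] [N scope]] [RelC [Rel which] [VP [V told] [NP [Pron it]]]]] [NP [Det that] [N child]]]]
The trees differ in how a recursive rule is bracketed over the same span.

2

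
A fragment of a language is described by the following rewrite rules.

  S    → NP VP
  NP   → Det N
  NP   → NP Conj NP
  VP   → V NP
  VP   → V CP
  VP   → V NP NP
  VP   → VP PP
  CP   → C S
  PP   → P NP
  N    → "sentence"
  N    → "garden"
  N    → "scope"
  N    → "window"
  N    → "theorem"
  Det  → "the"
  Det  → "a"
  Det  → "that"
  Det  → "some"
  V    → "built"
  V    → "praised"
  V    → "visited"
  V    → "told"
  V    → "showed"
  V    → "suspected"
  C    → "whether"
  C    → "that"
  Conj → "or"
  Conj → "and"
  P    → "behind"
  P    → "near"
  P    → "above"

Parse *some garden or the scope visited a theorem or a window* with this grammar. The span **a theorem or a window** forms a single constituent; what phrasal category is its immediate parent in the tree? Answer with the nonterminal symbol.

[S [NP [NP [Det some] [N garden]] [Conj or] [NP [Det the] [N scope]]] [VP [V visited] [NP [NP [Det a] [N theorem]] [Conj or] [NP [Det a] [N window]]]]]
The span 'a theorem or a window' is the NP node built by NP → NP Conj NP.
Its mother is the VP built by VP → V NP.

VP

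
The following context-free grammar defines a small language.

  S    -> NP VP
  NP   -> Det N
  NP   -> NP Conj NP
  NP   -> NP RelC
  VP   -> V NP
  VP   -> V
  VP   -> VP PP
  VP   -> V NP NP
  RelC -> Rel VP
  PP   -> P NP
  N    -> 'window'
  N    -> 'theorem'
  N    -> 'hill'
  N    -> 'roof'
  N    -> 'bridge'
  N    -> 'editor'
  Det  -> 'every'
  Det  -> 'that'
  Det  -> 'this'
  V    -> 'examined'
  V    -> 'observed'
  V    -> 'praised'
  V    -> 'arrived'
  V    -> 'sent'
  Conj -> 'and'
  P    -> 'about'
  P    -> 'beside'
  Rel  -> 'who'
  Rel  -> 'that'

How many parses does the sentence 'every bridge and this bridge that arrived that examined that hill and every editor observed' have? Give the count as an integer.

7

Two of the 7 distinct bracketings:
[S [NP [NP [Det every] [N bridge]] [Conj and] [NP [NP [NP [NP [Det this] [N bridge]] [RelC [Rel that] [VP [V arrived]]]] [RelC [Rel that] [VP [V examined] [NP [Det that] [N hill]]]]] [Conj and] [NP [Det every] [N editor]]]] [VP [V observed]]]
[S [NP [NP [Det every] [N bridge]] [Conj and] [NP [NP [NP [Det this] [N bridge]] [RelC [Rel that] [VP [V arrived]]]] [RelC [Rel that] [VP [V examined] [NP [NP [Det that] [N hill]] [Conj and] [NP [Det every] [N editor]]]]]]] [VP [V observed]]]
The trees differ in how a recursive rule is bracketed over the same span.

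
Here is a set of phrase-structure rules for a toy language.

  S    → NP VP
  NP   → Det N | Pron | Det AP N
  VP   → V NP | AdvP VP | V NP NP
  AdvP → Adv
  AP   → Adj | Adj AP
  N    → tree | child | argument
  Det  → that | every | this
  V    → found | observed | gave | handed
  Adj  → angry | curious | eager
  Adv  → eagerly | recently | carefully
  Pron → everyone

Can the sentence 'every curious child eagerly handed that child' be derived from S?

S
  NP
    Det: every
    AP
      Adj: curious
    N: child
  VP
    AdvP
      Adv: eagerly
    VP
      V: handed
      NP
        Det: that
        N: child
The bracketing above is licensed at every node by one of the given productions, with S at the root.

Grammatical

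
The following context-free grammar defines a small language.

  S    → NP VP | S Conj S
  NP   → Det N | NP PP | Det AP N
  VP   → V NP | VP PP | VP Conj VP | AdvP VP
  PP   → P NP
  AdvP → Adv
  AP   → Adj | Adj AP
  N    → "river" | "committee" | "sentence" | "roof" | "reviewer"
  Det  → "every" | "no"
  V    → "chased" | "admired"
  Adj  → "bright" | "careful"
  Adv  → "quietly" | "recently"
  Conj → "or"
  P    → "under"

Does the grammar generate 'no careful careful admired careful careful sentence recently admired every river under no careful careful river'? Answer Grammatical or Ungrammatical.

An Adj word can never sit immediately before a V word in any string this grammar generates, so the substring 'careful admired' rules out a derivation.

Ungrammatical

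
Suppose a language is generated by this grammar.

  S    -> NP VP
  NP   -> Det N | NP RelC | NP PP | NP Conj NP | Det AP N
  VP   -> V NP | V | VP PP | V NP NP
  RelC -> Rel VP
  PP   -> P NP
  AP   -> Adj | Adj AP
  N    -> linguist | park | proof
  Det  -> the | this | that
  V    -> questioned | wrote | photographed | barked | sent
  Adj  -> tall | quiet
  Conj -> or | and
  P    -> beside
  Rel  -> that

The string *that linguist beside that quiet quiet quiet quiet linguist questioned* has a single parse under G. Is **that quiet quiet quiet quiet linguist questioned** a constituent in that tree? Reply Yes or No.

No

[S [NP [NP [Det that] [N linguist]] [PP [P beside] [NP [Det that] [AP [Adj quiet] [AP [Adj quiet] [AP [Adj quiet] [AP [Adj quiet]]]]] [N linguist]]]] [VP [V questioned]]]
The smallest constituent containing 'that quiet quiet quiet quiet linguist questioned' is the S spanning 'that linguist beside that quiet quiet quiet quiet linguist questioned'; no single node in the tree dominates exactly the given words.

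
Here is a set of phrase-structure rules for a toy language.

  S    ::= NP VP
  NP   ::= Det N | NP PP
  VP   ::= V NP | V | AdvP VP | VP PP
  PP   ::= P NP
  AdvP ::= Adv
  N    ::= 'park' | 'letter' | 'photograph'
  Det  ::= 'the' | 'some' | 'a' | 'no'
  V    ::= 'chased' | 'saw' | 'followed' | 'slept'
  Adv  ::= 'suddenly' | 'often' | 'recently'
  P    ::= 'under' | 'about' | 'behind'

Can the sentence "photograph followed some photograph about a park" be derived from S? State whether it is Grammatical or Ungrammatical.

Ungrammatical

For S → NP VP, no prefix of the string parses as an NP.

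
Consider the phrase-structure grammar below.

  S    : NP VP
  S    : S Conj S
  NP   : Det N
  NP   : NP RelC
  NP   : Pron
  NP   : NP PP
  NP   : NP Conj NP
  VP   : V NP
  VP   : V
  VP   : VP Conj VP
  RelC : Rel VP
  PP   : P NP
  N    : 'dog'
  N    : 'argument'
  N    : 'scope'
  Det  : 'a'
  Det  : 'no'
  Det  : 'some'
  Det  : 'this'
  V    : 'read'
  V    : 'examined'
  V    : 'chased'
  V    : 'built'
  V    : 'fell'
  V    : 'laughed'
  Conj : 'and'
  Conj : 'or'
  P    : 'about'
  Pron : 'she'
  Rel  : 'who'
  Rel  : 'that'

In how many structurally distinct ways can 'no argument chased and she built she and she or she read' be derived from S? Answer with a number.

Two of the 4 distinct bracketings:
[S [S [NP [Det no] [N argument]] [VP [V chased]]] [Conj and] [S [S [NP [Pron she]] [VP [V built] [NP [Pron she]]]] [Conj and] [S [NP [NP [Pron she]] [Conj or] [NP [Pron she]]] [VP [V read]]]]]
[S [S [NP [Det no] [N argument]] [VP [V chased]]] [Conj and] [S [S [NP [Pron she]] [VP [V built] [NP [NP [Pron she]] [Conj and] [NP [Pron she]]]]] [Conj or] [S [NP [Pron she]] [VP [V read]]]]]
The trees differ in how a recursive rule is bracketed over the same span.

4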